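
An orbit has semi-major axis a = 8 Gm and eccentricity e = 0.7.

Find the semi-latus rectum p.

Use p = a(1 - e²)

Convert to SI: a = 8 Gm = 8e+09 m.
p = a (1 − e²).
p = 8e+09 · (1 − (0.7)²) = 8e+09 · 0.51 ≈ 4.08e+09 m = 4.08 Gm.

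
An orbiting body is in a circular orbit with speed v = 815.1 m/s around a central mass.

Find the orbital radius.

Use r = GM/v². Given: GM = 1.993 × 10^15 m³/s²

For a circular orbit, v² = GM / r, so r = GM / v².
r = 1.993e+15 / (815.1)² m ≈ 3e+09 m = 3 Gm.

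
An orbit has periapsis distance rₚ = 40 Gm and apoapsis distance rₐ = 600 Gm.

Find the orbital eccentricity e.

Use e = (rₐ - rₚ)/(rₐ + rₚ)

Convert to SI: rₚ = 40 Gm = 4e+10 m; rₐ = 600 Gm = 6e+11 m.
e = (rₐ − rₚ) / (rₐ + rₚ).
e = (6e+11 − 4e+10) / (6e+11 + 4e+10) = 5.6e+11 / 6.4e+11 ≈ 0.875.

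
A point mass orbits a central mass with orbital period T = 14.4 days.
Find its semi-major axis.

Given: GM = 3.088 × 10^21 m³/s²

Convert to SI: T = 14.4 days = 1.24416e+06 s.
Invert Kepler's third law: a = (GM · T² / (4π²))^(1/3).
Substituting T = 1.24416e+06 s and GM = 3.088e+21 m³/s²:
a = (3.088e+21 · (1.24416e+06)² / (4π²))^(1/3) m
a ≈ 4.947e+10 m = 49.47 Gm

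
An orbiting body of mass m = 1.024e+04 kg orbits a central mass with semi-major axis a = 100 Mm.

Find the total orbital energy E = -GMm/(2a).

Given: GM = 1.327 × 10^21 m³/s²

Convert to SI: a = 100 Mm = 1e+08 m.
E = −GMm / (2a).
E = −1.327e+21 · 1.024e+04 / (2 · 1e+08) J ≈ -6.794e+16 J = -67.94 PJ.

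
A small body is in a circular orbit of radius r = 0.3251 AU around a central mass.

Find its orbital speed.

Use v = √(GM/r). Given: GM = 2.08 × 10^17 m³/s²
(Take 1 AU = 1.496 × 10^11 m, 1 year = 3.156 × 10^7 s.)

Convert to SI: r = 0.3251 AU = 4.8635e+10 m.
For a circular orbit, gravity supplies the centripetal force, so v = √(GM / r).
v = √(2.08e+17 / 4.8635e+10) m/s ≈ 2068 m/s = 0.4363 AU/year.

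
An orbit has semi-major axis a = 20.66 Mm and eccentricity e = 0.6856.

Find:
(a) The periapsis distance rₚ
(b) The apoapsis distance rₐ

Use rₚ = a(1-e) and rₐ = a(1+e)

Convert to SI: a = 20.66 Mm = 2.066e+07 m.
(a) rₚ = a(1 − e) = 2.066e+07 · (1 − 0.6856) = 2.066e+07 · 0.3144 ≈ 6.496e+06 m = 6.496 Mm.
(b) rₐ = a(1 + e) = 2.066e+07 · (1 + 0.6856) = 2.066e+07 · 1.6856 ≈ 3.482e+07 m = 34.82 Mm.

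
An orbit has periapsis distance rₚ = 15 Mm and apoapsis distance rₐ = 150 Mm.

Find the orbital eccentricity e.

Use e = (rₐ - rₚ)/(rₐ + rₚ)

Convert to SI: rₚ = 15 Mm = 1.5e+07 m; rₐ = 150 Mm = 1.5e+08 m.
e = (rₐ − rₚ) / (rₐ + rₚ).
e = (1.5e+08 − 1.5e+07) / (1.5e+08 + 1.5e+07) = 1.35e+08 / 1.65e+08 ≈ 0.8182.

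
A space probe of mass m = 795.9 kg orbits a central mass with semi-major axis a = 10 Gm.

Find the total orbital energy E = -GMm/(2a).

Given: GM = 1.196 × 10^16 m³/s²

Convert to SI: a = 10 Gm = 1e+10 m.
E = −GMm / (2a).
E = −1.196e+16 · 795.9 / (2 · 1e+10) J ≈ -4.759e+08 J = -475.9 MJ.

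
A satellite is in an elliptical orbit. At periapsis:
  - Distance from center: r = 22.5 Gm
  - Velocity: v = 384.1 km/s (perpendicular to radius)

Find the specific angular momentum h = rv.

Convert to SI: r = 22.5 Gm = 2.25e+10 m; v = 384.1 km/s = 384100 m/s.
With v perpendicular to r, h = r · v.
h = 2.25e+10 · 384100 m²/s ≈ 8.642e+15 m²/s.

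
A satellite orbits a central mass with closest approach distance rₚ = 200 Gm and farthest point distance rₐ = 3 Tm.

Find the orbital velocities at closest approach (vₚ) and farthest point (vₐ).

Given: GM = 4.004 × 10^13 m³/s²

Convert to SI: rₚ = 200 Gm = 2e+11 m; rₐ = 3 Tm = 3e+12 m.
Use the vis-viva equation v² = GM(2/r − 1/a) with a = (rₚ + rₐ)/2 = (2e+11 + 3e+12)/2 = 1.6e+12 m.
vₚ = √(GM · (2/rₚ − 1/a)) = √(4.004e+13 · (2/2e+11 − 1/1.6e+12)) m/s ≈ 19.37 m/s = 19.37 m/s.
vₐ = √(GM · (2/rₐ − 1/a)) = √(4.004e+13 · (2/3e+12 − 1/1.6e+12)) m/s ≈ 1.292 m/s = 1.292 m/s.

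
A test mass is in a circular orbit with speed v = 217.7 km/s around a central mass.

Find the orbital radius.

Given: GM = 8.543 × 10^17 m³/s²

Convert to SI: v = 217.7 km/s = 217700 m/s.
For a circular orbit, v² = GM / r, so r = GM / v².
r = 8.543e+17 / (217700)² m ≈ 1.803e+07 m = 18.03 Mm.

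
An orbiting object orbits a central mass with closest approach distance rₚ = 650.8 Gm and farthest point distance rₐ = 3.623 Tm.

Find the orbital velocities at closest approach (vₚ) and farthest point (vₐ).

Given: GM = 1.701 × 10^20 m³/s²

Convert to SI: rₚ = 650.8 Gm = 6.508e+11 m; rₐ = 3.623 Tm = 3.623e+12 m.
Use the vis-viva equation v² = GM(2/r − 1/a) with a = (rₚ + rₐ)/2 = (6.508e+11 + 3.623e+12)/2 = 2.1369e+12 m.
vₚ = √(GM · (2/rₚ − 1/a)) = √(1.701e+20 · (2/6.508e+11 − 1/2.1369e+12)) m/s ≈ 2.105e+04 m/s = 21.05 km/s.
vₐ = √(GM · (2/rₐ − 1/a)) = √(1.701e+20 · (2/3.623e+12 − 1/2.1369e+12)) m/s ≈ 3781 m/s = 3.781 km/s.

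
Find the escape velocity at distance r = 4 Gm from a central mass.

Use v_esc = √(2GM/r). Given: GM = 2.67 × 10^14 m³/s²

Convert to SI: r = 4 Gm = 4e+09 m.
Escape velocity comes from setting total energy to zero: ½v² − GM/r = 0 ⇒ v_esc = √(2GM / r).
v_esc = √(2 · 2.67e+14 / 4e+09) m/s ≈ 365.4 m/s = 365.4 m/s.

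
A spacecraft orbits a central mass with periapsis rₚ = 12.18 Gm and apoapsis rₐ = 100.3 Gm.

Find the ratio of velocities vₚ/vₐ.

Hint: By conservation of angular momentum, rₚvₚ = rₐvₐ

Convert to SI: rₚ = 12.18 Gm = 1.218e+10 m; rₐ = 100.3 Gm = 1.003e+11 m.
Conservation of angular momentum gives rₚvₚ = rₐvₐ, so vₚ/vₐ = rₐ/rₚ.
vₚ/vₐ = 1.003e+11 / 1.218e+10 ≈ 8.235.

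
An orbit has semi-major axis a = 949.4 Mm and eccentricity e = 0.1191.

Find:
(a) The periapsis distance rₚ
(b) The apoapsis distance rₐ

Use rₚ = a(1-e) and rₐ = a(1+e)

Convert to SI: a = 949.4 Mm = 9.494e+08 m.
(a) rₚ = a(1 − e) = 9.494e+08 · (1 − 0.1191) = 9.494e+08 · 0.8809 ≈ 8.363e+08 m = 836.3 Mm.
(b) rₐ = a(1 + e) = 9.494e+08 · (1 + 0.1191) = 9.494e+08 · 1.1191 ≈ 1.062e+09 m = 1.062 Gm.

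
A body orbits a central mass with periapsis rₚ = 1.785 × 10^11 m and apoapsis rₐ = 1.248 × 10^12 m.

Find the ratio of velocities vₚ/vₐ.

Conservation of angular momentum gives rₚvₚ = rₐvₐ, so vₚ/vₐ = rₐ/rₚ.
vₚ/vₐ = 1.248e+12 / 1.785e+11 ≈ 6.992.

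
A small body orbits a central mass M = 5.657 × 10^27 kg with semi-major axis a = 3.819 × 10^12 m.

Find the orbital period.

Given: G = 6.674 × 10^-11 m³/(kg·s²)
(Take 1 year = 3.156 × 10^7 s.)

GM = G · M = 6.674e-11 · 5.657e+27 = 3.77548e+17 m³/s².
Kepler's third law: T = 2π √(a³ / GM).
Substituting a = 3.819e+12 m and GM = 3.77548e+17 m³/s²:
T = 2π √((3.819e+12)³ / 3.77548e+17) s
T ≈ 7.632e+10 s = 2418 years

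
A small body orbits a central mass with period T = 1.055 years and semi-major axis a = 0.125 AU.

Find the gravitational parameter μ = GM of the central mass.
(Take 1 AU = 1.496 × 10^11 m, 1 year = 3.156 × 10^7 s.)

Convert to SI: T = 1.055 years = 3.32958e+07 s; a = 0.125 AU = 1.87e+10 m.
GM = 4π² · a³ / T².
GM = 4π² · (1.87e+10)³ / (3.32958e+07)² m³/s² ≈ 2.329e+17 m³/s² = 2.329 × 10^17 m³/s².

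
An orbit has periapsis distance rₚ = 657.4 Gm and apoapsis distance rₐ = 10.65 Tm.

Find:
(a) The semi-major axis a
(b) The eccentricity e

Convert to SI: rₚ = 657.4 Gm = 6.574e+11 m; rₐ = 10.65 Tm = 1.065e+13 m.
(a) a = (rₚ + rₐ) / 2 = (6.574e+11 + 1.065e+13) / 2 ≈ 5.654e+12 m = 5.654 Tm.
(b) e = (rₐ − rₚ) / (rₐ + rₚ) = (1.065e+13 − 6.574e+11) / (1.065e+13 + 6.574e+11) ≈ 0.8837.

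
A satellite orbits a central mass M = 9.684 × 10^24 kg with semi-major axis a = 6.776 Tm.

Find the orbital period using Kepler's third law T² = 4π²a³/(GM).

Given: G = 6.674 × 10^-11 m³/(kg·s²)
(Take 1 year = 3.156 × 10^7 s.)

Convert to SI: a = 6.776 Tm = 6.776e+12 m.
GM = G · M = 6.674e-11 · 9.684e+24 = 6.4631e+14 m³/s².
Kepler's third law: T = 2π √(a³ / GM).
Substituting a = 6.776e+12 m and GM = 6.4631e+14 m³/s²:
T = 2π √((6.776e+12)³ / 6.4631e+14) s
T ≈ 4.359e+12 s = 1.381e+05 years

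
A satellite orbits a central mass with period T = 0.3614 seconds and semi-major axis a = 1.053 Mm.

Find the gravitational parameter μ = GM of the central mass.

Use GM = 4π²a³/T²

Convert to SI: a = 1.053 Mm = 1.053e+06 m.
GM = 4π² · a³ / T².
GM = 4π² · (1.053e+06)³ / (0.3614)² m³/s² ≈ 3.529e+20 m³/s² = 3.529 × 10^20 m³/s².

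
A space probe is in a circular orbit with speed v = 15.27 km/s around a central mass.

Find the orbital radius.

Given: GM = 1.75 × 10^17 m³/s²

Convert to SI: v = 15.27 km/s = 15270 m/s.
For a circular orbit, v² = GM / r, so r = GM / v².
r = 1.75e+17 / (15270)² m ≈ 7.505e+08 m = 7.505 × 10^8 m.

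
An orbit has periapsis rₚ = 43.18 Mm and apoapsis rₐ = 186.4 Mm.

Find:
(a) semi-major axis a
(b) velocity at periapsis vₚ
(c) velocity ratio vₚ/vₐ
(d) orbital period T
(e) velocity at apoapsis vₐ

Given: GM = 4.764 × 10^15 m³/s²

Convert to SI: rₚ = 43.18 Mm = 4.318e+07 m; rₐ = 186.4 Mm = 1.864e+08 m.
(a) a = (rₚ + rₐ)/2 = (4.318e+07 + 1.864e+08)/2 ≈ 1.148e+08 m
(b) With a = (rₚ + rₐ)/2 = 1.1479e+08 m, vₚ = √(GM (2/rₚ − 1/a)) = √(4.764e+15 · (2/4.318e+07 − 1/1.1479e+08)) m/s ≈ 1.338e+04 m/s
(c) Conservation of angular momentum (rₚvₚ = rₐvₐ) gives vₚ/vₐ = rₐ/rₚ = 1.864e+08/4.318e+07 ≈ 4.317
(d) With a = (rₚ + rₐ)/2 = 1.1479e+08 m, T = 2π √(a³/GM) = 2π √((1.1479e+08)³/4.764e+15) s ≈ 1.12e+05 s
(e) With a = (rₚ + rₐ)/2 = 1.1479e+08 m, vₐ = √(GM (2/rₐ − 1/a)) = √(4.764e+15 · (2/1.864e+08 − 1/1.1479e+08)) m/s ≈ 3101 m/s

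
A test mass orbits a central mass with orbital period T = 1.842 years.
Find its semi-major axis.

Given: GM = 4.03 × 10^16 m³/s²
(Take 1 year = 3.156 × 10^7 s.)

Convert to SI: T = 1.842 years = 5.81335e+07 s.
Invert Kepler's third law: a = (GM · T² / (4π²))^(1/3).
Substituting T = 5.81335e+07 s and GM = 4.03e+16 m³/s²:
a = (4.03e+16 · (5.81335e+07)² / (4π²))^(1/3) m
a ≈ 1.511e+10 m = 15.11 Gm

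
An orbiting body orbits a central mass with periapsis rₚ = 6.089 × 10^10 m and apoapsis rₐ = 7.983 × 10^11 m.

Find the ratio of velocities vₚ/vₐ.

Conservation of angular momentum gives rₚvₚ = rₐvₐ, so vₚ/vₐ = rₐ/rₚ.
vₚ/vₐ = 7.983e+11 / 6.089e+10 ≈ 13.11.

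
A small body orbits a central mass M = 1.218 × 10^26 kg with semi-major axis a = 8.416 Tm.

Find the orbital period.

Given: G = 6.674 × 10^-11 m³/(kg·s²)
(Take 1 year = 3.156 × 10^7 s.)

Convert to SI: a = 8.416 Tm = 8.416e+12 m.
GM = G · M = 6.674e-11 · 1.218e+26 = 8.12893e+15 m³/s².
Kepler's third law: T = 2π √(a³ / GM).
Substituting a = 8.416e+12 m and GM = 8.12893e+15 m³/s²:
T = 2π √((8.416e+12)³ / 8.12893e+15) s
T ≈ 1.701e+12 s = 5.391e+04 years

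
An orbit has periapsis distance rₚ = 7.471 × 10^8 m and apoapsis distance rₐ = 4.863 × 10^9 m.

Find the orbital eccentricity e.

e = (rₐ − rₚ) / (rₐ + rₚ).
e = (4.863e+09 − 7.471e+08) / (4.863e+09 + 7.471e+08) = 4.1159e+09 / 5.6101e+09 ≈ 0.7337.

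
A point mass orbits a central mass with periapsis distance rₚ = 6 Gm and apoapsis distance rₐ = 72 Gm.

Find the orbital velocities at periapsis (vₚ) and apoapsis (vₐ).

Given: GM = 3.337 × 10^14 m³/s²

Convert to SI: rₚ = 6 Gm = 6e+09 m; rₐ = 72 Gm = 7.2e+10 m.
Use the vis-viva equation v² = GM(2/r − 1/a) with a = (rₚ + rₐ)/2 = (6e+09 + 7.2e+10)/2 = 3.9e+10 m.
vₚ = √(GM · (2/rₚ − 1/a)) = √(3.337e+14 · (2/6e+09 − 1/3.9e+10)) m/s ≈ 320.4 m/s = 320.4 m/s.
vₐ = √(GM · (2/rₐ − 1/a)) = √(3.337e+14 · (2/7.2e+10 − 1/3.9e+10)) m/s ≈ 26.7 m/s = 26.7 m/s.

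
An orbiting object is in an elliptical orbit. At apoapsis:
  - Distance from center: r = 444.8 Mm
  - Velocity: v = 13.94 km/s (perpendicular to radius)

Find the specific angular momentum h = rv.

Convert to SI: r = 444.8 Mm = 4.448e+08 m; v = 13.94 km/s = 13940 m/s.
With v perpendicular to r, h = r · v.
h = 4.448e+08 · 13940 m²/s ≈ 6.201e+12 m²/s.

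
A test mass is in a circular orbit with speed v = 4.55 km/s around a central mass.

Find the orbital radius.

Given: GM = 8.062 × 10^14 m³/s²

Convert to SI: v = 4.55 km/s = 4550 m/s.
For a circular orbit, v² = GM / r, so r = GM / v².
r = 8.062e+14 / (4550)² m ≈ 3.894e+07 m = 38.94 Mm.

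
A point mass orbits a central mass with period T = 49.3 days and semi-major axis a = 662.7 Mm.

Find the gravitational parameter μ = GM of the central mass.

Convert to SI: T = 49.3 days = 4.25952e+06 s; a = 662.7 Mm = 6.627e+08 m.
GM = 4π² · a³ / T².
GM = 4π² · (6.627e+08)³ / (4.25952e+06)² m³/s² ≈ 6.333e+14 m³/s² = 6.333 × 10^14 m³/s².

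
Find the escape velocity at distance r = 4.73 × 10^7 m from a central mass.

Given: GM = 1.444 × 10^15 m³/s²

Escape velocity comes from setting total energy to zero: ½v² − GM/r = 0 ⇒ v_esc = √(2GM / r).
v_esc = √(2 · 1.444e+15 / 4.73e+07) m/s ≈ 7814 m/s = 7.814 km/s.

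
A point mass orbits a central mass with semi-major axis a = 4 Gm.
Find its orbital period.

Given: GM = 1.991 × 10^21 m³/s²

Convert to SI: a = 4 Gm = 4e+09 m.
Kepler's third law: T = 2π √(a³ / GM).
Substituting a = 4e+09 m and GM = 1.991e+21 m³/s²:
T = 2π √((4e+09)³ / 1.991e+21) s
T ≈ 3.562e+04 s = 9.895 hours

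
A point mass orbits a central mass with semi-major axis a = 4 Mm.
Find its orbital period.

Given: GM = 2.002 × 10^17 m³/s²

Convert to SI: a = 4 Mm = 4e+06 m.
Kepler's third law: T = 2π √(a³ / GM).
Substituting a = 4e+06 m and GM = 2.002e+17 m³/s²:
T = 2π √((4e+06)³ / 2.002e+17) s
T ≈ 112.3 s = 1.872 minutes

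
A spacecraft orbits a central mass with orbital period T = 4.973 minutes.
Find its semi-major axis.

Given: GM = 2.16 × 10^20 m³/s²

Convert to SI: T = 4.973 minutes = 298.38 s.
Invert Kepler's third law: a = (GM · T² / (4π²))^(1/3).
Substituting T = 298.38 s and GM = 2.16e+20 m³/s²:
a = (2.16e+20 · (298.38)² / (4π²))^(1/3) m
a ≈ 7.868e+07 m = 78.68 Mm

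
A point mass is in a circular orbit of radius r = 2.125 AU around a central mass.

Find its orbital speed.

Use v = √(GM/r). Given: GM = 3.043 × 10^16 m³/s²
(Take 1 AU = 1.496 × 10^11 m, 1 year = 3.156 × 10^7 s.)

Convert to SI: r = 2.125 AU = 3.179e+11 m.
For a circular orbit, gravity supplies the centripetal force, so v = √(GM / r).
v = √(3.043e+16 / 3.179e+11) m/s ≈ 309.4 m/s = 0.06527 AU/year.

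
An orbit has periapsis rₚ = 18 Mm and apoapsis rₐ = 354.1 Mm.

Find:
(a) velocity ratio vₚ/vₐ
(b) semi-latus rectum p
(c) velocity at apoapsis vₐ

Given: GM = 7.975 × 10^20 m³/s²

Convert to SI: rₚ = 18 Mm = 1.8e+07 m; rₐ = 354.1 Mm = 3.541e+08 m.
(a) Conservation of angular momentum (rₚvₚ = rₐvₐ) gives vₚ/vₐ = rₐ/rₚ = 3.541e+08/1.8e+07 ≈ 19.67
(b) From a = (rₚ + rₐ)/2 = 1.8605e+08 m and e = (rₐ − rₚ)/(rₐ + rₚ) = 0.903252, p = a(1 − e²) = 1.8605e+08 · (1 − (0.903252)²) ≈ 3.426e+07 m
(c) With a = (rₚ + rₐ)/2 = 1.8605e+08 m, vₐ = √(GM (2/rₐ − 1/a)) = √(7.975e+20 · (2/3.541e+08 − 1/1.8605e+08)) m/s ≈ 4.668e+05 m/s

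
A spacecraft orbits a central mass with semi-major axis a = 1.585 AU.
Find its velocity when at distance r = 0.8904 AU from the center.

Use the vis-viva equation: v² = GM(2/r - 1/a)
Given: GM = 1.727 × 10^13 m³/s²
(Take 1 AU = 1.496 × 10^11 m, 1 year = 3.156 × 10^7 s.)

Convert to SI: a = 1.585 AU = 2.37116e+11 m; r = 0.8904 AU = 1.33204e+11 m.
Vis-viva: v = √(GM · (2/r − 1/a)).
2/r − 1/a = 2/1.33204e+11 − 1/2.37116e+11 = 1.07972e-11 m⁻¹.
v = √(1.727e+13 · 1.07972e-11) m/s ≈ 13.66 m/s = 0.002881 AU/year.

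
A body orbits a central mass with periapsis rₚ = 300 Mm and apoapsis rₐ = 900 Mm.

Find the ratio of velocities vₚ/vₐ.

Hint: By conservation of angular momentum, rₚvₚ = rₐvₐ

Convert to SI: rₚ = 300 Mm = 3e+08 m; rₐ = 900 Mm = 9e+08 m.
Conservation of angular momentum gives rₚvₚ = rₐvₐ, so vₚ/vₐ = rₐ/rₚ.
vₚ/vₐ = 9e+08 / 3e+08 ≈ 3.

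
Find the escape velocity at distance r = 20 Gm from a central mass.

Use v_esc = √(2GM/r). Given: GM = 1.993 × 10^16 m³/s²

Convert to SI: r = 20 Gm = 2e+10 m.
Escape velocity comes from setting total energy to zero: ½v² − GM/r = 0 ⇒ v_esc = √(2GM / r).
v_esc = √(2 · 1.993e+16 / 2e+10) m/s ≈ 1412 m/s = 1.412 km/s.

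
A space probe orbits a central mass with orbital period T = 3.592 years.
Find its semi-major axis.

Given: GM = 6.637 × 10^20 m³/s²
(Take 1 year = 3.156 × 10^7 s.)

Convert to SI: T = 3.592 years = 1.13364e+08 s.
Invert Kepler's third law: a = (GM · T² / (4π²))^(1/3).
Substituting T = 1.13364e+08 s and GM = 6.637e+20 m³/s²:
a = (6.637e+20 · (1.13364e+08)² / (4π²))^(1/3) m
a ≈ 6e+11 m = 600 Gm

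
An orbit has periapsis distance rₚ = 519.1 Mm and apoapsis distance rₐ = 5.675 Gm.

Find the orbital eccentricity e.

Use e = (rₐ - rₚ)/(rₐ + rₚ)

Convert to SI: rₚ = 519.1 Mm = 5.191e+08 m; rₐ = 5.675 Gm = 5.675e+09 m.
e = (rₐ − rₚ) / (rₐ + rₚ).
e = (5.675e+09 − 5.191e+08) / (5.675e+09 + 5.191e+08) = 5.1559e+09 / 6.1941e+09 ≈ 0.8324.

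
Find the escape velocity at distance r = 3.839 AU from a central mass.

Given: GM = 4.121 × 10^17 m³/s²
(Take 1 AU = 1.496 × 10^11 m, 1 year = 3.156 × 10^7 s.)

Convert to SI: r = 3.839 AU = 5.74314e+11 m.
Escape velocity comes from setting total energy to zero: ½v² − GM/r = 0 ⇒ v_esc = √(2GM / r).
v_esc = √(2 · 4.121e+17 / 5.74314e+11) m/s ≈ 1198 m/s = 0.2527 AU/year.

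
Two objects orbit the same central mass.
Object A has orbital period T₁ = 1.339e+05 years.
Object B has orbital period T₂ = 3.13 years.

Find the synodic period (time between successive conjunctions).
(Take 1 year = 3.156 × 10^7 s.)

Convert to SI: T₁ = 1.339e+05 years = 4.22588e+12 s; T₂ = 3.13 years = 9.87828e+07 s.
T_syn = |T₁ · T₂ / (T₁ − T₂)|.
T_syn = |4.22588e+12 · 9.87828e+07 / (4.22588e+12 − 9.87828e+07)| s ≈ 9.879e+07 s = 3.13 years.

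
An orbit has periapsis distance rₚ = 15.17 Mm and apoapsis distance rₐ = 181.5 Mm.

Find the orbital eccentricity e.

Convert to SI: rₚ = 15.17 Mm = 1.517e+07 m; rₐ = 181.5 Mm = 1.815e+08 m.
e = (rₐ − rₚ) / (rₐ + rₚ).
e = (1.815e+08 − 1.517e+07) / (1.815e+08 + 1.517e+07) = 1.6633e+08 / 1.9667e+08 ≈ 0.8457.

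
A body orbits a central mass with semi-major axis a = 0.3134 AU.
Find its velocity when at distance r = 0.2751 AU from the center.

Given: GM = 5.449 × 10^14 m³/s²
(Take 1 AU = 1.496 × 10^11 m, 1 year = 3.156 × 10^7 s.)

Convert to SI: a = 0.3134 AU = 4.68846e+10 m; r = 0.2751 AU = 4.1155e+10 m.
Vis-viva: v = √(GM · (2/r − 1/a)).
2/r − 1/a = 2/4.1155e+10 − 1/4.68846e+10 = 2.72679e-11 m⁻¹.
v = √(5.449e+14 · 2.72679e-11) m/s ≈ 121.9 m/s = 0.02572 AU/year.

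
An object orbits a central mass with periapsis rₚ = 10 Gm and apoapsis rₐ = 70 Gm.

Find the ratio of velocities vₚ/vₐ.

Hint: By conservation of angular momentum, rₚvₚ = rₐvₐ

Convert to SI: rₚ = 10 Gm = 1e+10 m; rₐ = 70 Gm = 7e+10 m.
Conservation of angular momentum gives rₚvₚ = rₐvₐ, so vₚ/vₐ = rₐ/rₚ.
vₚ/vₐ = 7e+10 / 1e+10 ≈ 7.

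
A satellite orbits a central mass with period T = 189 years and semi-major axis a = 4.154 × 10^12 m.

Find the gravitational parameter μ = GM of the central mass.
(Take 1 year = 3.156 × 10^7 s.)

Convert to SI: T = 189 years = 5.96484e+09 s.
GM = 4π² · a³ / T².
GM = 4π² · (4.154e+12)³ / (5.96484e+09)² m³/s² ≈ 7.954e+19 m³/s² = 7.954 × 10^19 m³/s².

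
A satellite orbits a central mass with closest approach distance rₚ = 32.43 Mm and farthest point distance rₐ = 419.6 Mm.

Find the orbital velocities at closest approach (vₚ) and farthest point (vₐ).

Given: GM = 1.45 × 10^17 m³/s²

Convert to SI: rₚ = 32.43 Mm = 3.243e+07 m; rₐ = 419.6 Mm = 4.196e+08 m.
Use the vis-viva equation v² = GM(2/r − 1/a) with a = (rₚ + rₐ)/2 = (3.243e+07 + 4.196e+08)/2 = 2.26015e+08 m.
vₚ = √(GM · (2/rₚ − 1/a)) = √(1.45e+17 · (2/3.243e+07 − 1/2.26015e+08)) m/s ≈ 9.111e+04 m/s = 91.11 km/s.
vₐ = √(GM · (2/rₐ − 1/a)) = √(1.45e+17 · (2/4.196e+08 − 1/2.26015e+08)) m/s ≈ 7042 m/s = 7.042 km/s.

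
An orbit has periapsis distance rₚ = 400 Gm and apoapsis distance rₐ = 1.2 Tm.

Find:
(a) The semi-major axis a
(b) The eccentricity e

Convert to SI: rₚ = 400 Gm = 4e+11 m; rₐ = 1.2 Tm = 1.2e+12 m.
(a) a = (rₚ + rₐ) / 2 = (4e+11 + 1.2e+12) / 2 ≈ 8e+11 m = 800 Gm.
(b) e = (rₐ − rₚ) / (rₐ + rₚ) = (1.2e+12 − 4e+11) / (1.2e+12 + 4e+11) ≈ 0.5.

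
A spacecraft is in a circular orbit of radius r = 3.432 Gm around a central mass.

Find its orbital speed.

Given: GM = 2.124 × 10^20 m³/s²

Convert to SI: r = 3.432 Gm = 3.432e+09 m.
For a circular orbit, gravity supplies the centripetal force, so v = √(GM / r).
v = √(2.124e+20 / 3.432e+09) m/s ≈ 2.488e+05 m/s = 248.8 km/s.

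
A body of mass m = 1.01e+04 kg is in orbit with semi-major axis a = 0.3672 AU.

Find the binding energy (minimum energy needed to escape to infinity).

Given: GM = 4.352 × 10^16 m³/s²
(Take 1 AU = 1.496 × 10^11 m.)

Convert to SI: a = 0.3672 AU = 5.49331e+10 m.
Total orbital energy is E = −GMm/(2a); binding energy is E_bind = −E = GMm/(2a).
E_bind = 4.352e+16 · 1.01e+04 / (2 · 5.49331e+10) J ≈ 4.001e+09 J = 4.001 GJ.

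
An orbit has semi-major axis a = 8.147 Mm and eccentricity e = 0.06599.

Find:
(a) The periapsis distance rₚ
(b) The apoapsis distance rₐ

Convert to SI: a = 8.147 Mm = 8.147e+06 m.
(a) rₚ = a(1 − e) = 8.147e+06 · (1 − 0.06599) = 8.147e+06 · 0.93401 ≈ 7.609e+06 m = 7.609 Mm.
(b) rₐ = a(1 + e) = 8.147e+06 · (1 + 0.06599) = 8.147e+06 · 1.06599 ≈ 8.685e+06 m = 8.685 Mm.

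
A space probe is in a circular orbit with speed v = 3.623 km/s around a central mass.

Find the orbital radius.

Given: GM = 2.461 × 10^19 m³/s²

Convert to SI: v = 3.623 km/s = 3623 m/s.
For a circular orbit, v² = GM / r, so r = GM / v².
r = 2.461e+19 / (3623)² m ≈ 1.875e+12 m = 1.875 Tm.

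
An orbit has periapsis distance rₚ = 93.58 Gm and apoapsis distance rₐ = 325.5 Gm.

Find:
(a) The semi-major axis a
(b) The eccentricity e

Convert to SI: rₚ = 93.58 Gm = 9.358e+10 m; rₐ = 325.5 Gm = 3.255e+11 m.
(a) a = (rₚ + rₐ) / 2 = (9.358e+10 + 3.255e+11) / 2 ≈ 2.095e+11 m = 209.5 Gm.
(b) e = (rₐ − rₚ) / (rₐ + rₚ) = (3.255e+11 − 9.358e+10) / (3.255e+11 + 9.358e+10) ≈ 0.5534.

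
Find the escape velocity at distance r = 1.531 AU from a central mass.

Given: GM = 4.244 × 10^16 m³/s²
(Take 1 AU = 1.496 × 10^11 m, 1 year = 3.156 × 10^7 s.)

Convert to SI: r = 1.531 AU = 2.29038e+11 m.
Escape velocity comes from setting total energy to zero: ½v² − GM/r = 0 ⇒ v_esc = √(2GM / r).
v_esc = √(2 · 4.244e+16 / 2.29038e+11) m/s ≈ 608.8 m/s = 0.1284 AU/year.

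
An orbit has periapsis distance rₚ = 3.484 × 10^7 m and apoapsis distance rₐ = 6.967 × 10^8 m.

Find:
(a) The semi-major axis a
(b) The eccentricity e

(a) a = (rₚ + rₐ) / 2 = (3.484e+07 + 6.967e+08) / 2 ≈ 3.658e+08 m = 3.658 × 10^8 m.
(b) e = (rₐ − rₚ) / (rₐ + rₚ) = (6.967e+08 − 3.484e+07) / (6.967e+08 + 3.484e+07) ≈ 0.9047.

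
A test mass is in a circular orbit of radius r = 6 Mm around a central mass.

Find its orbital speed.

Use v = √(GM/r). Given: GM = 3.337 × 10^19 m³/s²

Convert to SI: r = 6 Mm = 6e+06 m.
For a circular orbit, gravity supplies the centripetal force, so v = √(GM / r).
v = √(3.337e+19 / 6e+06) m/s ≈ 2.358e+06 m/s = 2358 km/s.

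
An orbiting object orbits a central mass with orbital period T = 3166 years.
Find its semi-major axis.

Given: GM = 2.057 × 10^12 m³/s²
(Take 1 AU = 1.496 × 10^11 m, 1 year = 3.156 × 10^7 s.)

Convert to SI: T = 3166 years = 9.9919e+10 s.
Invert Kepler's third law: a = (GM · T² / (4π²))^(1/3).
Substituting T = 9.9919e+10 s and GM = 2.057e+12 m³/s²:
a = (2.057e+12 · (9.9919e+10)² / (4π²))^(1/3) m
a ≈ 8.042e+10 m = 0.5376 AU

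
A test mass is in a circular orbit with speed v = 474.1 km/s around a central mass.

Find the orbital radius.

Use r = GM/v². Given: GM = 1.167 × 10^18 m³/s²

Convert to SI: v = 474.1 km/s = 474100 m/s.
For a circular orbit, v² = GM / r, so r = GM / v².
r = 1.167e+18 / (474100)² m ≈ 5.192e+06 m = 5.192 Mm.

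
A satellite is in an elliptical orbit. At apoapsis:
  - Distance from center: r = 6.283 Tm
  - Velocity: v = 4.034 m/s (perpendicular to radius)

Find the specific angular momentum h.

Convert to SI: r = 6.283 Tm = 6.283e+12 m.
With v perpendicular to r, h = r · v.
h = 6.283e+12 · 4.034 m²/s ≈ 2.535e+13 m²/s.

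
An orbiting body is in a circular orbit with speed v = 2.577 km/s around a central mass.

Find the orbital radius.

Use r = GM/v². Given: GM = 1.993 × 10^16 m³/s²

Convert to SI: v = 2.577 km/s = 2577 m/s.
For a circular orbit, v² = GM / r, so r = GM / v².
r = 1.993e+16 / (2577)² m ≈ 3.001e+09 m = 3.001 Gm.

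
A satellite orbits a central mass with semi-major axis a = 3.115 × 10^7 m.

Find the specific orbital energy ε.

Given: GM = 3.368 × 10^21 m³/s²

ε = −GM / (2a).
ε = −3.368e+21 / (2 · 3.115e+07) J/kg ≈ -5.406e+13 J/kg = -5.406e+04 GJ/kg.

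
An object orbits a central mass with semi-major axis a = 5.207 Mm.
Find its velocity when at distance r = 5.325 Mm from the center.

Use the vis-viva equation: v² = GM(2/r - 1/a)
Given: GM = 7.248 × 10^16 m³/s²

Convert to SI: a = 5.207 Mm = 5.207e+06 m; r = 5.325 Mm = 5.325e+06 m.
Vis-viva: v = √(GM · (2/r − 1/a)).
2/r − 1/a = 2/5.325e+06 − 1/5.207e+06 = 1.83538e-07 m⁻¹.
v = √(7.248e+16 · 1.83538e-07) m/s ≈ 1.153e+05 m/s = 115.3 km/s.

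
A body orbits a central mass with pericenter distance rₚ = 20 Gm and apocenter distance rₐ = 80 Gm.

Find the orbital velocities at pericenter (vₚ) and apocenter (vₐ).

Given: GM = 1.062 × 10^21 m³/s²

Convert to SI: rₚ = 20 Gm = 2e+10 m; rₐ = 80 Gm = 8e+10 m.
Use the vis-viva equation v² = GM(2/r − 1/a) with a = (rₚ + rₐ)/2 = (2e+10 + 8e+10)/2 = 5e+10 m.
vₚ = √(GM · (2/rₚ − 1/a)) = √(1.062e+21 · (2/2e+10 − 1/5e+10)) m/s ≈ 2.915e+05 m/s = 291.5 km/s.
vₐ = √(GM · (2/rₐ − 1/a)) = √(1.062e+21 · (2/8e+10 − 1/5e+10)) m/s ≈ 7.287e+04 m/s = 72.87 km/s.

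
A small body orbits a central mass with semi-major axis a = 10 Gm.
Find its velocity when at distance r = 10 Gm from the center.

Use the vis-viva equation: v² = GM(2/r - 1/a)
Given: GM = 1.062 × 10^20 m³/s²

Convert to SI: a = 10 Gm = 1e+10 m; r = 10 Gm = 1e+10 m.
Vis-viva: v = √(GM · (2/r − 1/a)).
2/r − 1/a = 2/1e+10 − 1/1e+10 = 1e-10 m⁻¹.
v = √(1.062e+20 · 1e-10) m/s ≈ 1.031e+05 m/s = 103.1 km/s.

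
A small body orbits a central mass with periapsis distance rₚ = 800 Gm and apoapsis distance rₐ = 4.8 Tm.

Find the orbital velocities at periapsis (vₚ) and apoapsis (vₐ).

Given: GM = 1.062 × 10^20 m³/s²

Convert to SI: rₚ = 800 Gm = 8e+11 m; rₐ = 4.8 Tm = 4.8e+12 m.
Use the vis-viva equation v² = GM(2/r − 1/a) with a = (rₚ + rₐ)/2 = (8e+11 + 4.8e+12)/2 = 2.8e+12 m.
vₚ = √(GM · (2/rₚ − 1/a)) = √(1.062e+20 · (2/8e+11 − 1/2.8e+12)) m/s ≈ 1.509e+04 m/s = 15.09 km/s.
vₐ = √(GM · (2/rₐ − 1/a)) = √(1.062e+20 · (2/4.8e+12 − 1/2.8e+12)) m/s ≈ 2514 m/s = 2.514 km/s.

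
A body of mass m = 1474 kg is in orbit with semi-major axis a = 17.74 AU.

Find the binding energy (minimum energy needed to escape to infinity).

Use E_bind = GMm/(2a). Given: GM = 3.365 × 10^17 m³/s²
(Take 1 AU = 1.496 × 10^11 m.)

Convert to SI: a = 17.74 AU = 2.6539e+12 m.
Total orbital energy is E = −GMm/(2a); binding energy is E_bind = −E = GMm/(2a).
E_bind = 3.365e+17 · 1474 / (2 · 2.6539e+12) J ≈ 9.345e+07 J = 93.45 MJ.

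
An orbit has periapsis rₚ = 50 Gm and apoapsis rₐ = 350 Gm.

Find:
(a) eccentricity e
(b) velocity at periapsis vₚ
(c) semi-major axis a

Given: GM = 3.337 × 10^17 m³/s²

Convert to SI: rₚ = 50 Gm = 5e+10 m; rₐ = 350 Gm = 3.5e+11 m.
(a) e = (rₐ − rₚ)/(rₐ + rₚ) = (3.5e+11 − 5e+10)/(3.5e+11 + 5e+10) ≈ 0.75
(b) With a = (rₚ + rₐ)/2 = 2e+11 m, vₚ = √(GM (2/rₚ − 1/a)) = √(3.337e+17 · (2/5e+10 − 1/2e+11)) m/s ≈ 3418 m/s
(c) a = (rₚ + rₐ)/2 = (5e+10 + 3.5e+11)/2 ≈ 2e+11 m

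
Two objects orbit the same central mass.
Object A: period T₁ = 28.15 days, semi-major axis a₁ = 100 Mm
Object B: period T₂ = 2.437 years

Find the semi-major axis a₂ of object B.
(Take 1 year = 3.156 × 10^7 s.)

Convert to SI: T₁ = 28.15 days = 2.43216e+06 s; a₁ = 100 Mm = 1e+08 m; T₂ = 2.437 years = 7.69117e+07 s.
Kepler's third law: (T₁/T₂)² = (a₁/a₂)³ ⇒ a₂ = a₁ · (T₂/T₁)^(2/3).
T₂/T₁ = 7.69117e+07 / 2.43216e+06 = 31.6228.
a₂ = 1e+08 · (31.6228)^(2/3) m ≈ 1e+09 m = 1 Gm.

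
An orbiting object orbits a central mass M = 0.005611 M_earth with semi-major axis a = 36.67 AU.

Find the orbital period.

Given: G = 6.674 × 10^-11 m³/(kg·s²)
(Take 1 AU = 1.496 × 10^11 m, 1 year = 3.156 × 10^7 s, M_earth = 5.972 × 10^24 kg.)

Convert to SI: a = 36.67 AU = 5.48583e+12 m; M = 0.005611 M_earth = 3.35089e+22 kg.
GM = G · M = 6.674e-11 · 3.35089e+22 = 2.23638e+12 m³/s².
Kepler's third law: T = 2π √(a³ / GM).
Substituting a = 5.48583e+12 m and GM = 2.23638e+12 m³/s²:
T = 2π √((5.48583e+12)³ / 2.23638e+12) s
T ≈ 5.398e+13 s = 1.711e+06 years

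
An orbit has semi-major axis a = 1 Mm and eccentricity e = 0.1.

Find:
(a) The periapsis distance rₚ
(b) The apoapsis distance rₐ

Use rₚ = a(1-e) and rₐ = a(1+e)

Convert to SI: a = 1 Mm = 1e+06 m.
(a) rₚ = a(1 − e) = 1e+06 · (1 − 0.1) = 1e+06 · 0.9 ≈ 9e+05 m = 900 km.
(b) rₐ = a(1 + e) = 1e+06 · (1 + 0.1) = 1e+06 · 1.1 ≈ 1.1e+06 m = 1.1 Mm.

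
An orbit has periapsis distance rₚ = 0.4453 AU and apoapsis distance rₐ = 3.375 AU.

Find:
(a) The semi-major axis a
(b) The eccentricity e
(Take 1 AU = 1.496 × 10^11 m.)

Convert to SI: rₚ = 0.4453 AU = 6.66169e+10 m; rₐ = 3.375 AU = 5.049e+11 m.
(a) a = (rₚ + rₐ) / 2 = (6.66169e+10 + 5.049e+11) / 2 ≈ 2.858e+11 m = 1.91 AU.
(b) e = (rₐ − rₚ) / (rₐ + rₚ) = (5.049e+11 − 6.66169e+10) / (5.049e+11 + 6.66169e+10) ≈ 0.7669.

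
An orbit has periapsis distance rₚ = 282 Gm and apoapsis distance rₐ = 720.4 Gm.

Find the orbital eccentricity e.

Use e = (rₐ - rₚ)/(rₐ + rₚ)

Convert to SI: rₚ = 282 Gm = 2.82e+11 m; rₐ = 720.4 Gm = 7.204e+11 m.
e = (rₐ − rₚ) / (rₐ + rₚ).
e = (7.204e+11 − 2.82e+11) / (7.204e+11 + 2.82e+11) = 4.384e+11 / 1.0024e+12 ≈ 0.4374.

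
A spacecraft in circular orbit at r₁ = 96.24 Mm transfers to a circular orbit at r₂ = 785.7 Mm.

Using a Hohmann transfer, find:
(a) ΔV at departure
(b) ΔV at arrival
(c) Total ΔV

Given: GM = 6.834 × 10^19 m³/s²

Convert to SI: r₁ = 96.24 Mm = 9.624e+07 m; r₂ = 785.7 Mm = 7.857e+08 m.
Transfer semi-major axis: a_t = (r₁ + r₂)/2 = (9.624e+07 + 7.857e+08)/2 = 4.4097e+08 m.
Circular speeds: v₁ = √(GM/r₁) = 842674 m/s, v₂ = √(GM/r₂) = 294923 m/s.
Transfer speeds (vis-viva v² = GM(2/r − 1/a_t)): v₁ᵗ = 1.12482e+06 m/s, v₂ᵗ = 137779 m/s.
(a) ΔV₁ = |v₁ᵗ − v₁| ≈ 2.821e+05 m/s = 282.1 km/s.
(b) ΔV₂ = |v₂ − v₂ᵗ| ≈ 1.571e+05 m/s = 157.1 km/s.
(c) ΔV_total = ΔV₁ + ΔV₂ ≈ 4.393e+05 m/s = 439.3 km/s.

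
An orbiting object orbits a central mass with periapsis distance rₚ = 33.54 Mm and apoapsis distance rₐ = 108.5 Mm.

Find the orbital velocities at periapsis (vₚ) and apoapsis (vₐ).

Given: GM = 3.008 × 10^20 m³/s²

Convert to SI: rₚ = 33.54 Mm = 3.354e+07 m; rₐ = 108.5 Mm = 1.085e+08 m.
Use the vis-viva equation v² = GM(2/r − 1/a) with a = (rₚ + rₐ)/2 = (3.354e+07 + 1.085e+08)/2 = 7.102e+07 m.
vₚ = √(GM · (2/rₚ − 1/a)) = √(3.008e+20 · (2/3.354e+07 − 1/7.102e+07)) m/s ≈ 3.702e+06 m/s = 3702 km/s.
vₐ = √(GM · (2/rₐ − 1/a)) = √(3.008e+20 · (2/1.085e+08 − 1/7.102e+07)) m/s ≈ 1.144e+06 m/s = 1144 km/s.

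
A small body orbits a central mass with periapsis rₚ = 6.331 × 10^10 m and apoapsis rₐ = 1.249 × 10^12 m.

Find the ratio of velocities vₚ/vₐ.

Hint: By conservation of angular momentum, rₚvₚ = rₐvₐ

Conservation of angular momentum gives rₚvₚ = rₐvₐ, so vₚ/vₐ = rₐ/rₚ.
vₚ/vₐ = 1.249e+12 / 6.331e+10 ≈ 19.73.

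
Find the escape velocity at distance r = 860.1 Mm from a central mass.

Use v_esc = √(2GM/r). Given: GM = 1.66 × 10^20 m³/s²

Convert to SI: r = 860.1 Mm = 8.601e+08 m.
Escape velocity comes from setting total energy to zero: ½v² − GM/r = 0 ⇒ v_esc = √(2GM / r).
v_esc = √(2 · 1.66e+20 / 8.601e+08) m/s ≈ 6.213e+05 m/s = 621.3 km/s.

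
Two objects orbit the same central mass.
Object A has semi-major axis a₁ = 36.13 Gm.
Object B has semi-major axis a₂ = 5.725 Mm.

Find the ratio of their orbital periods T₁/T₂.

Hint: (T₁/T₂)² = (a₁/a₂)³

Convert to SI: a₁ = 36.13 Gm = 3.613e+10 m; a₂ = 5.725 Mm = 5.725e+06 m.
From Kepler's third law, (T₁/T₂)² = (a₁/a₂)³, so T₁/T₂ = (a₁/a₂)^(3/2).
a₁/a₂ = 3.613e+10 / 5.725e+06 = 6310.92.
T₁/T₂ = (6310.92)^(3/2) ≈ 5.013e+05.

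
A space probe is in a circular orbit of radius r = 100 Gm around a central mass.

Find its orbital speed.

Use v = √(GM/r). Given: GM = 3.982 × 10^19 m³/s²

Convert to SI: r = 100 Gm = 1e+11 m.
For a circular orbit, gravity supplies the centripetal force, so v = √(GM / r).
v = √(3.982e+19 / 1e+11) m/s ≈ 1.995e+04 m/s = 19.95 km/s.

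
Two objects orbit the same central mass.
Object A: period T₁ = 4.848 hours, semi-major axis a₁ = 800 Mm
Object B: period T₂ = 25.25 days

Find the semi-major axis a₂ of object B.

Convert to SI: T₁ = 4.848 hours = 17452.8 s; a₁ = 800 Mm = 8e+08 m; T₂ = 25.25 days = 2.1816e+06 s.
Kepler's third law: (T₁/T₂)² = (a₁/a₂)³ ⇒ a₂ = a₁ · (T₂/T₁)^(2/3).
T₂/T₁ = 2.1816e+06 / 17452.8 = 125.
a₂ = 8e+08 · (125)^(2/3) m ≈ 2e+10 m = 20 Gm.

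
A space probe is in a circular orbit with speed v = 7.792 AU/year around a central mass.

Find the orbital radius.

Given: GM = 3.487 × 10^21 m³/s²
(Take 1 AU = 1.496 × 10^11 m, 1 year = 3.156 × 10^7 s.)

Convert to SI: v = 7.792 AU/year = 36935.5 m/s.
For a circular orbit, v² = GM / r, so r = GM / v².
r = 3.487e+21 / (36935.5)² m ≈ 2.556e+12 m = 17.09 AU.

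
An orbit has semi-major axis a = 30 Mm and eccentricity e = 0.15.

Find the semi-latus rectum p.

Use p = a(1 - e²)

Convert to SI: a = 30 Mm = 3e+07 m.
p = a (1 − e²).
p = 3e+07 · (1 − (0.15)²) = 3e+07 · 0.9775 ≈ 2.932e+07 m = 29.32 Mm.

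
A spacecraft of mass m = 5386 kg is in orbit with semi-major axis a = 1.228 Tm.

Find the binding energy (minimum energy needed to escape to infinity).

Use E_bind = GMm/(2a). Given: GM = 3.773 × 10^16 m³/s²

Convert to SI: a = 1.228 Tm = 1.228e+12 m.
Total orbital energy is E = −GMm/(2a); binding energy is E_bind = −E = GMm/(2a).
E_bind = 3.773e+16 · 5386 / (2 · 1.228e+12) J ≈ 8.274e+07 J = 82.74 MJ.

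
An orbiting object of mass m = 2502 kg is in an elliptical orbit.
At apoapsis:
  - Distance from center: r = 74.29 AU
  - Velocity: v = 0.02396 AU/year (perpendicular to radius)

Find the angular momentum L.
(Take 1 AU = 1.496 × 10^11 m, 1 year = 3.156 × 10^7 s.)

Convert to SI: r = 74.29 AU = 1.11138e+13 m; v = 0.02396 AU/year = 113.575 m/s.
Since v is perpendicular to r, L = m · v · r.
L = 2502 · 113.575 · 1.11138e+13 kg·m²/s ≈ 3.158e+18 kg·m²/s.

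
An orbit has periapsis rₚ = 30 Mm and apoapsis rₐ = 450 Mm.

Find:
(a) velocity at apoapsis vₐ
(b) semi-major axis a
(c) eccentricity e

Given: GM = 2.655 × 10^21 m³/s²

Convert to SI: rₚ = 30 Mm = 3e+07 m; rₐ = 450 Mm = 4.5e+08 m.
(a) With a = (rₚ + rₐ)/2 = 2.4e+08 m, vₐ = √(GM (2/rₐ − 1/a)) = √(2.655e+21 · (2/4.5e+08 − 1/2.4e+08)) m/s ≈ 8.588e+05 m/s
(b) a = (rₚ + rₐ)/2 = (3e+07 + 4.5e+08)/2 ≈ 2.4e+08 m
(c) e = (rₐ − rₚ)/(rₐ + rₚ) = (4.5e+08 − 3e+07)/(4.5e+08 + 3e+07) ≈ 0.875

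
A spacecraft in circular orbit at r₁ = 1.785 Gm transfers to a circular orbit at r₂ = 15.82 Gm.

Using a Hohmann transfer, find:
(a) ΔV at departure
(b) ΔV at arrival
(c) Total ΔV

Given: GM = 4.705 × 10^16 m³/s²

Convert to SI: r₁ = 1.785 Gm = 1.785e+09 m; r₂ = 15.82 Gm = 1.582e+10 m.
Transfer semi-major axis: a_t = (r₁ + r₂)/2 = (1.785e+09 + 1.582e+10)/2 = 8.8025e+09 m.
Circular speeds: v₁ = √(GM/r₁) = 5134.06 m/s, v₂ = √(GM/r₂) = 1724.55 m/s.
Transfer speeds (vis-viva v² = GM(2/r − 1/a_t)): v₁ᵗ = 6882.73 m/s, v₂ᵗ = 776.592 m/s.
(a) ΔV₁ = |v₁ᵗ − v₁| ≈ 1749 m/s = 1.749 km/s.
(b) ΔV₂ = |v₂ − v₂ᵗ| ≈ 948 m/s = 948 m/s.
(c) ΔV_total = ΔV₁ + ΔV₂ ≈ 2697 m/s = 2.697 km/s.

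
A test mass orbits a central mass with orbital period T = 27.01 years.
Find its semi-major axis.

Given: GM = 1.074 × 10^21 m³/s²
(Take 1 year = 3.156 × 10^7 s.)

Convert to SI: T = 27.01 years = 8.52436e+08 s.
Invert Kepler's third law: a = (GM · T² / (4π²))^(1/3).
Substituting T = 8.52436e+08 s and GM = 1.074e+21 m³/s²:
a = (1.074e+21 · (8.52436e+08)² / (4π²))^(1/3) m
a ≈ 2.704e+12 m = 2.704 × 10^12 m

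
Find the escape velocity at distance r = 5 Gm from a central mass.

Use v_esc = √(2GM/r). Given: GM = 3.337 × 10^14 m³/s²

Convert to SI: r = 5 Gm = 5e+09 m.
Escape velocity comes from setting total energy to zero: ½v² − GM/r = 0 ⇒ v_esc = √(2GM / r).
v_esc = √(2 · 3.337e+14 / 5e+09) m/s ≈ 365.3 m/s = 365.3 m/s.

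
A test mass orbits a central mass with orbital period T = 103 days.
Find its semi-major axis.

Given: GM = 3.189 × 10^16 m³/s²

Convert to SI: T = 103 days = 8.8992e+06 s.
Invert Kepler's third law: a = (GM · T² / (4π²))^(1/3).
Substituting T = 8.8992e+06 s and GM = 3.189e+16 m³/s²:
a = (3.189e+16 · (8.8992e+06)² / (4π²))^(1/3) m
a ≈ 3.999e+09 m = 3.999 Gm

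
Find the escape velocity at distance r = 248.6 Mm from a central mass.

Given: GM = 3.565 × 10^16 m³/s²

Convert to SI: r = 248.6 Mm = 2.486e+08 m.
Escape velocity comes from setting total energy to zero: ½v² − GM/r = 0 ⇒ v_esc = √(2GM / r).
v_esc = √(2 · 3.565e+16 / 2.486e+08) m/s ≈ 1.694e+04 m/s = 16.94 km/s.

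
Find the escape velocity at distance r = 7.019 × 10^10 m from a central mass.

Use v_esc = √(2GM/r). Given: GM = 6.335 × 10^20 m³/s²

Escape velocity comes from setting total energy to zero: ½v² − GM/r = 0 ⇒ v_esc = √(2GM / r).
v_esc = √(2 · 6.335e+20 / 7.019e+10) m/s ≈ 1.344e+05 m/s = 134.4 km/s.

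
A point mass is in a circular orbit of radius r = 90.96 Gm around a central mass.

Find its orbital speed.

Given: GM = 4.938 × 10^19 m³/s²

Convert to SI: r = 90.96 Gm = 9.096e+10 m.
For a circular orbit, gravity supplies the centripetal force, so v = √(GM / r).
v = √(4.938e+19 / 9.096e+10) m/s ≈ 2.33e+04 m/s = 23.3 km/s.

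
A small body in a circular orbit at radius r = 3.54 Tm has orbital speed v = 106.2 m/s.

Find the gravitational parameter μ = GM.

Convert to SI: r = 3.54 Tm = 3.54e+12 m.
For a circular orbit v² = GM/r, so GM = v² · r.
GM = (106.2)² · 3.54e+12 m³/s² ≈ 3.993e+16 m³/s² = 3.993 × 10^16 m³/s².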